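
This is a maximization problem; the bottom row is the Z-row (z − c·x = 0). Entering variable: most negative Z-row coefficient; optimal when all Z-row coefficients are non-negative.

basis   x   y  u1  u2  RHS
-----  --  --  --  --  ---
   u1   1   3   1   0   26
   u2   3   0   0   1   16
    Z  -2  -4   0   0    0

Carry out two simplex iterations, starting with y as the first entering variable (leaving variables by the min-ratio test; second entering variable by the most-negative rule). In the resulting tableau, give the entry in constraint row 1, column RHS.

62/9

Ratio test on column y — row 1: 26/3 = 26/3; row 2: entry 0 ≤ 0. Minimum is 26/3 at row 1 (u1 leaves); pivot element 3.
Divide row 1 by 3; eliminate column y from the other rows.
Second iteration: most negative Z-row entry is -2/3 in column x, so x enters.
Ratio test on column x — row 1: (26/3)/(1/3) = 26; row 2: 16/3 = 16/3. Minimum is 16/3 at row 2 (u2 leaves); pivot element 3.
Divide row 2 by 3; eliminate column x from the other rows.
After both pivots, the entry at constraint row 1, column RHS is 62/9.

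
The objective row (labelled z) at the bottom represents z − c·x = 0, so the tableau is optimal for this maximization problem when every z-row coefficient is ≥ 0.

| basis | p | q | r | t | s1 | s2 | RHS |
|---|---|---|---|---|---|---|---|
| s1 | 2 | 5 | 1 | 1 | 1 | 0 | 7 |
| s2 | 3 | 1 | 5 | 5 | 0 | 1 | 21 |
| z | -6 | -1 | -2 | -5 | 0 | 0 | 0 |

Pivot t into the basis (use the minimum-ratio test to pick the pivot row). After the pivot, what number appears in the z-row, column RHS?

21

Ratio test on column t — row 1: 7/1 = 7; row 2: 21/5 = 21/5. Minimum is 21/5 at row 2 (s2 leaves); pivot element 5.
Divide row 2 by 5; eliminate column t from the other rows.
z-row update in column RHS: 0 − (-5)·(21/5) = 21.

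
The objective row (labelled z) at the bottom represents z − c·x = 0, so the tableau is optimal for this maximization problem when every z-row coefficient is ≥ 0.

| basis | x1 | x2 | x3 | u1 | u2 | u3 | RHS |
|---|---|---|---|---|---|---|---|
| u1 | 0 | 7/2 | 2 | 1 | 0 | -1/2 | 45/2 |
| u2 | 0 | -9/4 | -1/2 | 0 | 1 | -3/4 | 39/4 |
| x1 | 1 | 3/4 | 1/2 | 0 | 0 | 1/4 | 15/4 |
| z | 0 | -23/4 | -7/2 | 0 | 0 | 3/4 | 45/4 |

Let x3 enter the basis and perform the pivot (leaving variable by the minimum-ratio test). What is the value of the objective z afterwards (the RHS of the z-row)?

Ratio test on column x3 — row 1: (45/2)/2 = 45/4; row 2: entry -1/2 ≤ 0; row 3: (15/4)/(1/2) = 15/2. Minimum is 15/2 at row 3 (x1 leaves); pivot element 1/2.
Pivot on row 3; the z-row RHS becomes 45/4 − (-7/2)·(15/2) = 75/2.

75/2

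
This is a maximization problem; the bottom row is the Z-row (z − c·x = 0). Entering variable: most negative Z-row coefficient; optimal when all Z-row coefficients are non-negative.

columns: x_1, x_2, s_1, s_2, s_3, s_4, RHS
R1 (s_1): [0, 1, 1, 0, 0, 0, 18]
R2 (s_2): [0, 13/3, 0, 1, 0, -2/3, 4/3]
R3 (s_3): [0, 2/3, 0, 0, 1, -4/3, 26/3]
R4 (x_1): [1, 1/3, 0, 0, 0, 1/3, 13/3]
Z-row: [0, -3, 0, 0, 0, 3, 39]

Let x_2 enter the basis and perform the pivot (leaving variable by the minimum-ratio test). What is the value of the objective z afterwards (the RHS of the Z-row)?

Ratio test on column x_2 — row 1: 18/1 = 18; row 2: (4/3)/(13/3) = 4/13; row 3: (26/3)/(2/3) = 13; row 4: (13/3)/(1/3) = 13. Minimum is 4/13 at row 2 (s_2 leaves); pivot element 13/3.
Pivot on row 2; the Z-row RHS becomes 39 − (-3)·(4/13) = 519/13.

519/13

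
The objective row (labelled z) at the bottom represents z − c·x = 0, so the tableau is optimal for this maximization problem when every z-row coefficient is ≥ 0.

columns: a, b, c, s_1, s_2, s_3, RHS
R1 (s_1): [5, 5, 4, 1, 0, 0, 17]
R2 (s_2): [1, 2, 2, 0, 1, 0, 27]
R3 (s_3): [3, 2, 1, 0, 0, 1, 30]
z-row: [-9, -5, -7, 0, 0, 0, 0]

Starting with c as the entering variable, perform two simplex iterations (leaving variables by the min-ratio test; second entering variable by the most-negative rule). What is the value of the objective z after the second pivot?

153/5

Ratio test on column c — row 1: 17/4 = 17/4; row 2: 27/2 = 27/2; row 3: 30/1 = 30. Minimum is 17/4 at row 1 (s_1 leaves); pivot element 4.
Pivot on row 1; the z-row RHS becomes 0 − (-7)·(17/4) = 119/4.
Next entering variable (most negative z-row entry -1/4): a.
Ratio test on column a — row 1: (17/4)/(5/4) = 17/5; row 2: entry -3/2 ≤ 0; row 3: (103/4)/(7/4) = 103/7. Minimum is 17/5 at row 1 (c leaves); pivot element 5/4.
After the second pivot the z-row RHS is 119/4 − (-1/4)·(17/5) = 153/5.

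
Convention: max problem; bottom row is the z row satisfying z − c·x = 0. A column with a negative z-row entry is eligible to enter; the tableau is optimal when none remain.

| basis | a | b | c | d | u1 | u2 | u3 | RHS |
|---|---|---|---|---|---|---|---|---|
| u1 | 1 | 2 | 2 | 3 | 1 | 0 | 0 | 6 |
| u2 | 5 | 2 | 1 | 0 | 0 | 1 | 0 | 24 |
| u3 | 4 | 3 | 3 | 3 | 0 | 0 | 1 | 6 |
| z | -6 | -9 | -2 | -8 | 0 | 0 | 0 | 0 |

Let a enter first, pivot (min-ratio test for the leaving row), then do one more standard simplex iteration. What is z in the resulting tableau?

18

Ratio test on column a — row 1: 6/1 = 6; row 2: 24/5 = 24/5; row 3: 6/4 = 3/2. Minimum is 3/2 at row 3 (u3 leaves); pivot element 4.
Pivot on row 3; the z-row RHS becomes 0 − (-6)·(3/2) = 9.
Next entering variable (most negative z-row entry -9/2): b.
Ratio test on column b — row 1: (9/2)/(5/4) = 18/5; row 2: entry -7/4 ≤ 0; row 3: (3/2)/(3/4) = 2. Minimum is 2 at row 3 (a leaves); pivot element 3/4.
After the second pivot the z-row RHS is 9 − (-9/2)·2 = 18.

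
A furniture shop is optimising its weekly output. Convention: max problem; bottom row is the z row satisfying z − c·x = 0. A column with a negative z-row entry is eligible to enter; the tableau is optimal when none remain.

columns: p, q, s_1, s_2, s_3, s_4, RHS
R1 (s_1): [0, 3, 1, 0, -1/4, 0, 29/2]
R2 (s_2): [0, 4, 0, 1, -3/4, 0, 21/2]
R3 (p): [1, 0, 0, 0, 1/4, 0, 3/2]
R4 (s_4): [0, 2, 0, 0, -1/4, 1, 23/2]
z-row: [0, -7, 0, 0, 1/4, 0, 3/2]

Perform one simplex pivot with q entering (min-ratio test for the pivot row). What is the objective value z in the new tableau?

Ratio test on column q — row 1: (29/2)/3 = 29/6; row 2: (21/2)/4 = 21/8; row 3: entry 0 ≤ 0; row 4: (23/2)/2 = 23/4. Minimum is 21/8 at row 2 (s_2 leaves); pivot element 4.
Pivot on row 2; the z-row RHS becomes 3/2 − (-7)·(21/8) = 159/8.

159/8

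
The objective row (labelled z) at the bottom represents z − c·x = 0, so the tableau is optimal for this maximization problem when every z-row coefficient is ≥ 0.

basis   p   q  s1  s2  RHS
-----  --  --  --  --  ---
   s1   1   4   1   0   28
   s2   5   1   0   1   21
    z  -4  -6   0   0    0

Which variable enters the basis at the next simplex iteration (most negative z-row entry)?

Negative z-row entries: p: -4, q: -6.
The most negative is -6 in column q, so q enters.

q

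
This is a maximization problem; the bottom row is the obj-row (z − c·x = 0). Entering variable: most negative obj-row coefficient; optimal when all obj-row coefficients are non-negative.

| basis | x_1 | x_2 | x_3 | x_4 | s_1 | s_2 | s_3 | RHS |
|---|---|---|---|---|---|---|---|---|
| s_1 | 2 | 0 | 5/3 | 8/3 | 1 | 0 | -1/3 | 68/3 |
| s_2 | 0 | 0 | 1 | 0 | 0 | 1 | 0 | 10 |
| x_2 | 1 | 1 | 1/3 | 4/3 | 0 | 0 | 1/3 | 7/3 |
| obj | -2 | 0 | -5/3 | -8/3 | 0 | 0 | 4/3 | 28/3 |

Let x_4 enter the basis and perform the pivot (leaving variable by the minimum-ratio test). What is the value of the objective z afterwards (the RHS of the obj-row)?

Ratio test on column x_4 — row 1: (68/3)/(8/3) = 17/2; row 2: entry 0 ≤ 0; row 3: (7/3)/(4/3) = 7/4. Minimum is 7/4 at row 3 (x_2 leaves); pivot element 4/3.
Pivot on row 3; the obj-row RHS becomes 28/3 − (-8/3)·(7/4) = 14.

14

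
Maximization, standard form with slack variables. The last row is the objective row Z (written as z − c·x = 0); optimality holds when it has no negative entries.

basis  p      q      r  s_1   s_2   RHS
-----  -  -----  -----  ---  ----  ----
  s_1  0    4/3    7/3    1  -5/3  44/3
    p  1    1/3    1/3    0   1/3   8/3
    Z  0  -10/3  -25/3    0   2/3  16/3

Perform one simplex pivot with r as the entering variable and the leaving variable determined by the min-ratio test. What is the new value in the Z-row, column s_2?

Ratio test on column r — row 1: (44/3)/(7/3) = 44/7; row 2: (8/3)/(1/3) = 8. Minimum is 44/7 at row 1 (s_1 leaves); pivot element 7/3.
Divide row 1 by 7/3; eliminate column r from the other rows.
Z-row update in column s_2: 2/3 − (-25/3)·(-5/7) = -37/7.

-37/7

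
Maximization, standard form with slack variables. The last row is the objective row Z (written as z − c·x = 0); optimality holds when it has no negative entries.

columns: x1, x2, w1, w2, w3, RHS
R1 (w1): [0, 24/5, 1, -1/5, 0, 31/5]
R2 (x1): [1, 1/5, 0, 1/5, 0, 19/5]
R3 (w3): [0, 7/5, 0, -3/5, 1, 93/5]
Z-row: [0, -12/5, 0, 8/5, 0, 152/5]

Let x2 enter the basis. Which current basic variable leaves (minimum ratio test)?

w1

Column x2 entries and ratios — w1: (31/5)/(24/5) = 31/24; x1: (19/5)/(1/5) = 19; w3: (93/5)/(7/5) = 93/7.
Smallest ratio is 31/24 in the row of w1, so w1 leaves.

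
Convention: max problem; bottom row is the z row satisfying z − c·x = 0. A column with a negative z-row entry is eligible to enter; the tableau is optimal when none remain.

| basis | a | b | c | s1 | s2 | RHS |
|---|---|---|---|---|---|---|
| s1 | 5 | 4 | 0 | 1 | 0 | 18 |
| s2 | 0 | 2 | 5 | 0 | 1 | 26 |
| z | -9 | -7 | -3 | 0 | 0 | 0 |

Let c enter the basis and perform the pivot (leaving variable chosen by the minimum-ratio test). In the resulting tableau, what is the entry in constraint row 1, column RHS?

Ratio test on column c — row 1: entry 0 ≤ 0; row 2: 26/5 = 26/5. Minimum is 26/5 at row 2 (s2 leaves); pivot element 5.
Divide row 2 by 5; eliminate column c from the other rows.
Row 1 update in column RHS: 18 − 0·(26/5) = 18.

18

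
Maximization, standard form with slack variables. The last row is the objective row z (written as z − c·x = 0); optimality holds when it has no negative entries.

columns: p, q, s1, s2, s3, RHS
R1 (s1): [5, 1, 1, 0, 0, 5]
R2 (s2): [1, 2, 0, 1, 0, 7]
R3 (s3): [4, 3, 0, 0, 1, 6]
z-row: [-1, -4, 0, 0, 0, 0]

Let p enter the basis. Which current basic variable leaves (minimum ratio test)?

s1

Column p entries and ratios — s1: 5/5 = 1; s2: 7/1 = 7; s3: 6/4 = 3/2.
Smallest ratio is 1 in the row of s1, so s1 leaves.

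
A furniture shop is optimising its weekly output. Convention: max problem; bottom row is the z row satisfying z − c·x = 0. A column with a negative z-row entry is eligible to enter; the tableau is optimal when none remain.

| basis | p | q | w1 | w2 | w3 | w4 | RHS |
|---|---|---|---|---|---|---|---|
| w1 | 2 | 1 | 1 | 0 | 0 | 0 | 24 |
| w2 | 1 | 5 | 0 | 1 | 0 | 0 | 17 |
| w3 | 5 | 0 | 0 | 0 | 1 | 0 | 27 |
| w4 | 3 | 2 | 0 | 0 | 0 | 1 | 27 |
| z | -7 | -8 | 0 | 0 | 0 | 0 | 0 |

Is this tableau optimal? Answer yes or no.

The z-row has a negative entry -8 in column q, so it is not optimal.

no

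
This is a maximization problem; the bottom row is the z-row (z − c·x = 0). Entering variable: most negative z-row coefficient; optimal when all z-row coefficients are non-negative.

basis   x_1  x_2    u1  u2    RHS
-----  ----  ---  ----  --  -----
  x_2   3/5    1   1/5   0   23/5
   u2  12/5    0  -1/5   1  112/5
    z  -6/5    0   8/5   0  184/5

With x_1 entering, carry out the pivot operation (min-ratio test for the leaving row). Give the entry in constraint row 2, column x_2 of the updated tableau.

-4

Ratio test on column x_1 — row 1: (23/5)/(3/5) = 23/3; row 2: (112/5)/(12/5) = 28/3. Minimum is 23/3 at row 1 (x_2 leaves); pivot element 3/5.
Divide row 1 by 3/5; eliminate column x_1 from the other rows.
Row 2 update in column x_2: 0 − (12/5)·(5/3) = -4.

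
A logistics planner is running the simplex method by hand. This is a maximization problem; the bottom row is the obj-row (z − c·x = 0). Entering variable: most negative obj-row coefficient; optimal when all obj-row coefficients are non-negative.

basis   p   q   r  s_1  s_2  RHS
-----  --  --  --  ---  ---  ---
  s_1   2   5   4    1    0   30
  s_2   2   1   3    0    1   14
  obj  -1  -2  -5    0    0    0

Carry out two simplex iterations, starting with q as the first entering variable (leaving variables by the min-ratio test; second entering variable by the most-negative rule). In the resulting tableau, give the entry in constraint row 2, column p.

8/11

Ratio test on column q — row 1: 30/5 = 6; row 2: 14/1 = 14. Minimum is 6 at row 1 (s_1 leaves); pivot element 5.
Divide row 1 by 5; eliminate column q from the other rows.
Second iteration: most negative obj-row entry is -17/5 in column r, so r enters.
Ratio test on column r — row 1: 6/(4/5) = 15/2; row 2: 8/(11/5) = 40/11. Minimum is 40/11 at row 2 (s_2 leaves); pivot element 11/5.
Divide row 2 by 11/5; eliminate column r from the other rows.
After both pivots, the entry at constraint row 2, column p is 8/11.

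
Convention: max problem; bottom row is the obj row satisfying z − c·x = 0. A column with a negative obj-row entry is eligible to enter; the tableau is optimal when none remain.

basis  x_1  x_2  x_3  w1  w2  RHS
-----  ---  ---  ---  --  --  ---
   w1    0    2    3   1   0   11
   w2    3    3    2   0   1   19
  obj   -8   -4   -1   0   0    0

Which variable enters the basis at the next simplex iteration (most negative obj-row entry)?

x_1

Negative obj-row entries: x_1: -8, x_2: -4, x_3: -1.
The most negative is -8 in column x_1, so x_1 enters.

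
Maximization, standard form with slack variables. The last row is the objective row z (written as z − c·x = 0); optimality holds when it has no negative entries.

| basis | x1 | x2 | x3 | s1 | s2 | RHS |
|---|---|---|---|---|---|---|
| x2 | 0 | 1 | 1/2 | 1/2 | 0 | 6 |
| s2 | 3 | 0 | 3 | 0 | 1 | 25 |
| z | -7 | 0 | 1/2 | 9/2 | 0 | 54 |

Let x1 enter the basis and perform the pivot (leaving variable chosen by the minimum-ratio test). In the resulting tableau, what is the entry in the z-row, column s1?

Ratio test on column x1 — row 1: entry 0 ≤ 0; row 2: 25/3 = 25/3. Minimum is 25/3 at row 2 (s2 leaves); pivot element 3.
Divide row 2 by 3; eliminate column x1 from the other rows.
z-row update in column s1: 9/2 − (-7)·0 = 9/2.

9/2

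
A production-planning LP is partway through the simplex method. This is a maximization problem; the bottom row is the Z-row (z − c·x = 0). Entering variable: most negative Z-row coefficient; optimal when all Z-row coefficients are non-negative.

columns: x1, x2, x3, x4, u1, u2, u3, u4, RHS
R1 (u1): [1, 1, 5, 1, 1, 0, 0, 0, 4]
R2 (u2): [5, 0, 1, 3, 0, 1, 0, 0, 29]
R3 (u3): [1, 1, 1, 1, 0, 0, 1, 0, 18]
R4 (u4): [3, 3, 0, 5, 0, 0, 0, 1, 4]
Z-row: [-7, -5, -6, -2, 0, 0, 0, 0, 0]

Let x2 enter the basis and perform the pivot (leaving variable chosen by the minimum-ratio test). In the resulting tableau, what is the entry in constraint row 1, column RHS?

8/3

Ratio test on column x2 — row 1: 4/1 = 4; row 2: entry 0 ≤ 0; row 3: 18/1 = 18; row 4: 4/3 = 4/3. Minimum is 4/3 at row 4 (u4 leaves); pivot element 3.
Divide row 4 by 3; eliminate column x2 from the other rows.
Row 1 update in column RHS: 4 − 1·(4/3) = 8/3.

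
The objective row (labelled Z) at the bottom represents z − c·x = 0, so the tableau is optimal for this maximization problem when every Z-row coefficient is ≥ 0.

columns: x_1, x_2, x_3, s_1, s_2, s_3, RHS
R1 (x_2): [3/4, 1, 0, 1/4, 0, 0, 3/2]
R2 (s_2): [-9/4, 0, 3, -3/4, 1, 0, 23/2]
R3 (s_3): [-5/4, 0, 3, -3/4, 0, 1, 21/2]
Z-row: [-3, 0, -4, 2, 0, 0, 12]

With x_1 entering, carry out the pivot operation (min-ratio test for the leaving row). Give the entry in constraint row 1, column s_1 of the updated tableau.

1/3

Ratio test on column x_1 — row 1: (3/2)/(3/4) = 2; row 2: entry -9/4 ≤ 0; row 3: entry -5/4 ≤ 0. Minimum is 2 at row 1 (x_2 leaves); pivot element 3/4.
Divide row 1 by 3/4; eliminate column x_1 from the other rows.
In the new row 1, the s_1 entry is the old entry divided by the pivot: (1/4)/(3/4) = 1/3.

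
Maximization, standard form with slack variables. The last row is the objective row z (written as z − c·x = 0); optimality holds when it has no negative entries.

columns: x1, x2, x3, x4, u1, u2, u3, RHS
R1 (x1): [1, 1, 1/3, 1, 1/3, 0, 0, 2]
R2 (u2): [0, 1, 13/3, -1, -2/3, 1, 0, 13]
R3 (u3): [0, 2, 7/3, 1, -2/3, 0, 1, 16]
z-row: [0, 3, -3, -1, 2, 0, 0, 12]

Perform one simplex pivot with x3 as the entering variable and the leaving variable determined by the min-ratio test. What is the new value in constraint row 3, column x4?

Ratio test on column x3 — row 1: 2/(1/3) = 6; row 2: 13/(13/3) = 3; row 3: 16/(7/3) = 48/7. Minimum is 3 at row 2 (u2 leaves); pivot element 13/3.
Divide row 2 by 13/3; eliminate column x3 from the other rows.
Row 3 update in column x4: 1 − (7/3)·(-3/13) = 20/13.

20/13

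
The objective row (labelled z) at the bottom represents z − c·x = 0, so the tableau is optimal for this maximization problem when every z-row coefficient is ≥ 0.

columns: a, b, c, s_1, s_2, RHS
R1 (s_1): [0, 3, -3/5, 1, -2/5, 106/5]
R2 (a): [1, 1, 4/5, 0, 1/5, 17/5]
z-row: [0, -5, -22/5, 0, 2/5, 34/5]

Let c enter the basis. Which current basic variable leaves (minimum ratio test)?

Column c entries and ratios — s_1: -3/5 ≤ 0, skip; a: (17/5)/(4/5) = 17/4.
Smallest ratio is 17/4 in the row of a, so a leaves.

a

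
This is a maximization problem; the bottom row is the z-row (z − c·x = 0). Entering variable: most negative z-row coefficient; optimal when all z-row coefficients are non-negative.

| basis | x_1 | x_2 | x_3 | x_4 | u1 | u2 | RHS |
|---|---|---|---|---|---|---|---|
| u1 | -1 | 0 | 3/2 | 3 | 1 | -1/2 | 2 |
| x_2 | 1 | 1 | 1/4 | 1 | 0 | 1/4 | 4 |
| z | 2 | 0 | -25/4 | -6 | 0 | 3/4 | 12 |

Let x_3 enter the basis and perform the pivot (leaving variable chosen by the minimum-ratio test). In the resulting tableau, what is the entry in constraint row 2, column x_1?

7/6

Ratio test on column x_3 — row 1: 2/(3/2) = 4/3; row 2: 4/(1/4) = 16. Minimum is 4/3 at row 1 (u1 leaves); pivot element 3/2.
Divide row 1 by 3/2; eliminate column x_3 from the other rows.
Row 2 update in column x_1: 1 − (1/4)·(-2/3) = 7/6.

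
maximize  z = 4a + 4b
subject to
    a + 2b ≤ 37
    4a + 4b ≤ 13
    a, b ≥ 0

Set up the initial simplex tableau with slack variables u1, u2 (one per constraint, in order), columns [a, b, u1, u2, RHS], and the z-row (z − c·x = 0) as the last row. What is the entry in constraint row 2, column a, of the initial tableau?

Constraint 2 has coefficient 4 on a.

4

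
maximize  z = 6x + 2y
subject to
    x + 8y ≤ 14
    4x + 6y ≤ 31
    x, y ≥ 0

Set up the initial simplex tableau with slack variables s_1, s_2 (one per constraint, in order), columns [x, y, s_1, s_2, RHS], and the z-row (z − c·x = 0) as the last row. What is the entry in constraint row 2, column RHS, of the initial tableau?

The RHS of constraint 2 is b_2 = 31.

31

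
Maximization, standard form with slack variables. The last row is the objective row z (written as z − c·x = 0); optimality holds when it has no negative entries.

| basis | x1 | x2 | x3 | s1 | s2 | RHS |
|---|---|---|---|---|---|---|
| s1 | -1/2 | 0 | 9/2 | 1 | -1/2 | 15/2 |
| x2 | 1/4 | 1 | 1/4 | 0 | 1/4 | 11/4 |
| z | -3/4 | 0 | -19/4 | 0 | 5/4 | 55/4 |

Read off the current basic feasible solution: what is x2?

11/4

x2 is basic (row 2); its value is the RHS of that row, 11/4.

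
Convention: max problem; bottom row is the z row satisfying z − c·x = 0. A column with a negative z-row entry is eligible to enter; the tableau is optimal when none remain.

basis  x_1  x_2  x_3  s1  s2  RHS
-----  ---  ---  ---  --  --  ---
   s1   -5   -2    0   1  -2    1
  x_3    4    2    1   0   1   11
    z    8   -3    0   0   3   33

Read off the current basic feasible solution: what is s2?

s2 is not in the basis, so in the current basic feasible solution s2 = 0.

0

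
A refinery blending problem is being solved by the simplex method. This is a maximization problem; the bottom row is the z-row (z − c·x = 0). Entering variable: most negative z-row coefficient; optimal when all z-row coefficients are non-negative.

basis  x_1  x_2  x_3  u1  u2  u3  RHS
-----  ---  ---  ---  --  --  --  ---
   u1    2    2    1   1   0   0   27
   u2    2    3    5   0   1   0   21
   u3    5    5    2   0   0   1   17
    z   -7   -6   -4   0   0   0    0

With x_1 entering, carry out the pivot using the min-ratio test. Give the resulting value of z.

119/5

Ratio test on column x_1 — row 1: 27/2 = 27/2; row 2: 21/2 = 21/2; row 3: 17/5 = 17/5. Minimum is 17/5 at row 3 (u3 leaves); pivot element 5.
Pivot on row 3; the z-row RHS becomes 0 − (-7)·(17/5) = 119/5.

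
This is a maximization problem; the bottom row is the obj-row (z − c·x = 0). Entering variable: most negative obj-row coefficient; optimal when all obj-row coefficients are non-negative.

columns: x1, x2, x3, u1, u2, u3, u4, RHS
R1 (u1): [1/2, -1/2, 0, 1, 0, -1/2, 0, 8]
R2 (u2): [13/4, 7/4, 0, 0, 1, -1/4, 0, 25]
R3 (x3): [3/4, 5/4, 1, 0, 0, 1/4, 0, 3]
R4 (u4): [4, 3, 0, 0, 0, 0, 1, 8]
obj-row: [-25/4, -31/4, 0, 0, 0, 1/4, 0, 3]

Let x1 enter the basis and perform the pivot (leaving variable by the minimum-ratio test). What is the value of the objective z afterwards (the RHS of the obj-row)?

Ratio test on column x1 — row 1: 8/(1/2) = 16; row 2: 25/(13/4) = 100/13; row 3: 3/(3/4) = 4; row 4: 8/4 = 2. Minimum is 2 at row 4 (u4 leaves); pivot element 4.
Pivot on row 4; the obj-row RHS becomes 3 − (-25/4)·2 = 31/2.

31/2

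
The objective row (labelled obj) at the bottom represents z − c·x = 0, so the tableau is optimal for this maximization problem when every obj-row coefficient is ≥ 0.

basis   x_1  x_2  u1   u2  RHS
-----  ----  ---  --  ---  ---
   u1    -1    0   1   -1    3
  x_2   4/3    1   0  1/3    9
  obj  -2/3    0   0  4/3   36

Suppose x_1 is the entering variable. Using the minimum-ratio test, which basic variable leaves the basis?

x_2

Column x_1 entries and ratios — u1: -1 ≤ 0, skip; x_2: 9/(4/3) = 27/4.
Smallest ratio is 27/4 in the row of x_2, so x_2 leaves.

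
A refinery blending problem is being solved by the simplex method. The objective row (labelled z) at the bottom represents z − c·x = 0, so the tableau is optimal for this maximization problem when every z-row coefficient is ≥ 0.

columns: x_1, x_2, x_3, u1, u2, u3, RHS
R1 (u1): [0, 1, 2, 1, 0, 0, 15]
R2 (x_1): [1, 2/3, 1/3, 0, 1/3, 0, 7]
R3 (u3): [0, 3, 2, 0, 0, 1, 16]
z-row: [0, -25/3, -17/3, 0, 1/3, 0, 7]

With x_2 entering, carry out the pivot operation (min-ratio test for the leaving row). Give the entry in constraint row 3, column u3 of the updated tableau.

1/3

Ratio test on column x_2 — row 1: 15/1 = 15; row 2: 7/(2/3) = 21/2; row 3: 16/3 = 16/3. Minimum is 16/3 at row 3 (u3 leaves); pivot element 3.
Divide row 3 by 3; eliminate column x_2 from the other rows.
In the new row 3, the u3 entry is the old entry divided by the pivot: 1/3 = 1/3.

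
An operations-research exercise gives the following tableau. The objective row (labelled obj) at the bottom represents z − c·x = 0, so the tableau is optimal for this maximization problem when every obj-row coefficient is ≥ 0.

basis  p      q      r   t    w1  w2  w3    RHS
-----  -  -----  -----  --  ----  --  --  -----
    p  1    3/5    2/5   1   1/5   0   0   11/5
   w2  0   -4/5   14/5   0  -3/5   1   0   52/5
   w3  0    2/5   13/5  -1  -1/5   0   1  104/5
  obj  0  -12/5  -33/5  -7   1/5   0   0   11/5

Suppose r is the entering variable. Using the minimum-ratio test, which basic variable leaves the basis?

Column r entries and ratios — p: (11/5)/(2/5) = 11/2; w2: (52/5)/(14/5) = 26/7; w3: (104/5)/(13/5) = 8.
Smallest ratio is 26/7 in the row of w2, so w2 leaves.

w2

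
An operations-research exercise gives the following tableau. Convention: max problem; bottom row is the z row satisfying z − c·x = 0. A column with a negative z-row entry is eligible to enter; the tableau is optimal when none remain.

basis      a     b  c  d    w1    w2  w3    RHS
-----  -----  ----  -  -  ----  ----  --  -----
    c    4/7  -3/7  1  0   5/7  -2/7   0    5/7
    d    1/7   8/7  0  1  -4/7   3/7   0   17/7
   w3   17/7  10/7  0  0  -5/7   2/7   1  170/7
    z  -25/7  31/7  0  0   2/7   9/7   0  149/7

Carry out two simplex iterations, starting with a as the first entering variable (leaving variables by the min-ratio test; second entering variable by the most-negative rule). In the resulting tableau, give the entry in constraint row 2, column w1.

Ratio test on column a — row 1: (5/7)/(4/7) = 5/4; row 2: (17/7)/(1/7) = 17; row 3: (170/7)/(17/7) = 10. Minimum is 5/4 at row 1 (c leaves); pivot element 4/7.
Divide row 1 by 4/7; eliminate column a from the other rows.
Second iteration: most negative z-row entry is -1/2 in column w2, so w2 enters.
Ratio test on column w2 — row 1: entry -1/2 ≤ 0; row 2: (9/4)/(1/2) = 9/2; row 3: (85/4)/(3/2) = 85/6. Minimum is 9/2 at row 2 (d leaves); pivot element 1/2.
Divide row 2 by 1/2; eliminate column w2 from the other rows.
After both pivots, the entry at constraint row 2, column w1 is -3/2.

-3/2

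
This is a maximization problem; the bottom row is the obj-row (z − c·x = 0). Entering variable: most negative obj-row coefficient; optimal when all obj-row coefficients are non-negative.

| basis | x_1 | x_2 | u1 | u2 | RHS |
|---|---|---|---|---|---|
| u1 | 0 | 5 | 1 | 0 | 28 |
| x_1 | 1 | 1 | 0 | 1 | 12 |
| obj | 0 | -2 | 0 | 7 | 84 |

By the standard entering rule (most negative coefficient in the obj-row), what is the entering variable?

Negative obj-row entries: x_2: -2.
The most negative is -2 in column x_2, so x_2 enters.

x_2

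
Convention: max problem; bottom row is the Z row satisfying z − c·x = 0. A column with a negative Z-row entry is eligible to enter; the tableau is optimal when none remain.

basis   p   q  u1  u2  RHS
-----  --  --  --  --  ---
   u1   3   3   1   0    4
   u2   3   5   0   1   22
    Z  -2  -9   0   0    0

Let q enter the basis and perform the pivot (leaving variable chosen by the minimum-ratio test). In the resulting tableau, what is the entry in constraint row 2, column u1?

-5/3

Ratio test on column q — row 1: 4/3 = 4/3; row 2: 22/5 = 22/5. Minimum is 4/3 at row 1 (u1 leaves); pivot element 3.
Divide row 1 by 3; eliminate column q from the other rows.
Row 2 update in column u1: 0 − 5·(1/3) = -5/3.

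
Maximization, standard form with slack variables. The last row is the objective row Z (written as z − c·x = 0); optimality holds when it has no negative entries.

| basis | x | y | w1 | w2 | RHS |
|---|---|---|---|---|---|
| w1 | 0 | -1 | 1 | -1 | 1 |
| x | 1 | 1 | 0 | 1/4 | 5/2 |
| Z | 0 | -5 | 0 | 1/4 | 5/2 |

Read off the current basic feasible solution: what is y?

0

y is not in the basis, so in the current basic feasible solution y = 0.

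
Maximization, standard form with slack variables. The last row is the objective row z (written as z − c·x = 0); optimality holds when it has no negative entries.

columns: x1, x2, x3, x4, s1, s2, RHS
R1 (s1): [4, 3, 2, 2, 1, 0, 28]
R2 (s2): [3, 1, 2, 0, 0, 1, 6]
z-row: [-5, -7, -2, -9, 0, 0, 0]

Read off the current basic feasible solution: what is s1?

28

s1 is basic (row 1); its value is the RHS of that row, 28.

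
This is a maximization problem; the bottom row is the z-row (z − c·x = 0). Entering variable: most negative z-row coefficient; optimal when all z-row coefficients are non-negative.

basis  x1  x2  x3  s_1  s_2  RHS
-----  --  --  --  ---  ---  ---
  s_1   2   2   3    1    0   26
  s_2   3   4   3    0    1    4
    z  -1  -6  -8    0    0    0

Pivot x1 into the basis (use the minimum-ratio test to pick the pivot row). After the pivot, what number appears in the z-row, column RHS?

4/3

Ratio test on column x1 — row 1: 26/2 = 13; row 2: 4/3 = 4/3. Minimum is 4/3 at row 2 (s_2 leaves); pivot element 3.
Divide row 2 by 3; eliminate column x1 from the other rows.
z-row update in column RHS: 0 − (-1)·(4/3) = 4/3.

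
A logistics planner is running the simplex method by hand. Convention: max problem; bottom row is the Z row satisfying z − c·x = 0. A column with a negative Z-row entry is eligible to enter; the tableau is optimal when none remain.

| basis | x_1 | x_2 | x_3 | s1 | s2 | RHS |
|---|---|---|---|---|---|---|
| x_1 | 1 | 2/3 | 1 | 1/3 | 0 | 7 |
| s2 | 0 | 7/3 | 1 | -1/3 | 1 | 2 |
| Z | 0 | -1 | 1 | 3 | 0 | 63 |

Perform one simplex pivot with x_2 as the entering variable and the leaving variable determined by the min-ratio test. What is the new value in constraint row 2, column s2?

3/7

Ratio test on column x_2 — row 1: 7/(2/3) = 21/2; row 2: 2/(7/3) = 6/7. Minimum is 6/7 at row 2 (s2 leaves); pivot element 7/3.
Divide row 2 by 7/3; eliminate column x_2 from the other rows.
In the new row 2, the s2 entry is the old entry divided by the pivot: 1/(7/3) = 3/7.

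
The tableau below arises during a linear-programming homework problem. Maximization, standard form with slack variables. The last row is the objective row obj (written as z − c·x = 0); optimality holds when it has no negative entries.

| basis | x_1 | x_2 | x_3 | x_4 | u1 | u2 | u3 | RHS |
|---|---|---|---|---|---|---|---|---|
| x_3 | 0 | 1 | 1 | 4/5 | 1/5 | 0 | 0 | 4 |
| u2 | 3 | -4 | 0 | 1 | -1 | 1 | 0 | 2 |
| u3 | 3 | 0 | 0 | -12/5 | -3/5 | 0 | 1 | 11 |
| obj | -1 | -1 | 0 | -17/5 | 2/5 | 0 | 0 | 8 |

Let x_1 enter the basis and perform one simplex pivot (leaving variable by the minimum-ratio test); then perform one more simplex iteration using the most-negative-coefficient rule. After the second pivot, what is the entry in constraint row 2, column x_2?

Ratio test on column x_1 — row 1: entry 0 ≤ 0; row 2: 2/3 = 2/3; row 3: 11/3 = 11/3. Minimum is 2/3 at row 2 (u2 leaves); pivot element 3.
Divide row 2 by 3; eliminate column x_1 from the other rows.
Second iteration: most negative obj-row entry is -46/15 in column x_4, so x_4 enters.
Ratio test on column x_4 — row 1: 4/(4/5) = 5; row 2: (2/3)/(1/3) = 2; row 3: entry -17/5 ≤ 0. Minimum is 2 at row 2 (x_1 leaves); pivot element 1/3.
Divide row 2 by 1/3; eliminate column x_4 from the other rows.
After both pivots, the entry at constraint row 2, column x_2 is -4.

-4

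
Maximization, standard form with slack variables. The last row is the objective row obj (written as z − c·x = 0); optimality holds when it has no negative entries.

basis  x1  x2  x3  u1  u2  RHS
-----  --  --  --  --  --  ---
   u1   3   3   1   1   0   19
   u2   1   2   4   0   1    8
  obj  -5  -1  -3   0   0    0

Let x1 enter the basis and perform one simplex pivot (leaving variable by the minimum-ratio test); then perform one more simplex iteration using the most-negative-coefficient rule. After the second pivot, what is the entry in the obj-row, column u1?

17/11

Ratio test on column x1 — row 1: 19/3 = 19/3; row 2: 8/1 = 8. Minimum is 19/3 at row 1 (u1 leaves); pivot element 3.
Divide row 1 by 3; eliminate column x1 from the other rows.
Second iteration: most negative obj-row entry is -4/3 in column x3, so x3 enters.
Ratio test on column x3 — row 1: (19/3)/(1/3) = 19; row 2: (5/3)/(11/3) = 5/11. Minimum is 5/11 at row 2 (u2 leaves); pivot element 11/3.
Divide row 2 by 11/3; eliminate column x3 from the other rows.
After both pivots, the entry at the obj-row, column u1 is 17/11.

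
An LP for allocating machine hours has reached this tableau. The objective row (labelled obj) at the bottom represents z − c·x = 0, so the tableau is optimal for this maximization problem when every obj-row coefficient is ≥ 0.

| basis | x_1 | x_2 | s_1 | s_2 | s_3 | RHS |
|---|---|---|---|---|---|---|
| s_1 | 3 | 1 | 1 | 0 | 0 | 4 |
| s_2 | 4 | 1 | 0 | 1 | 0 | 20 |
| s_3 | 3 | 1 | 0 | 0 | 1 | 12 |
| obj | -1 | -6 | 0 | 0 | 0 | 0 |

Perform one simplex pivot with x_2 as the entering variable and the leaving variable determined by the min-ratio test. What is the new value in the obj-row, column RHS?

24

Ratio test on column x_2 — row 1: 4/1 = 4; row 2: 20/1 = 20; row 3: 12/1 = 12. Minimum is 4 at row 1 (s_1 leaves); pivot element 1.
Divide row 1 by 1; eliminate column x_2 from the other rows.
obj-row update in column RHS: 0 − (-6)·4 = 24.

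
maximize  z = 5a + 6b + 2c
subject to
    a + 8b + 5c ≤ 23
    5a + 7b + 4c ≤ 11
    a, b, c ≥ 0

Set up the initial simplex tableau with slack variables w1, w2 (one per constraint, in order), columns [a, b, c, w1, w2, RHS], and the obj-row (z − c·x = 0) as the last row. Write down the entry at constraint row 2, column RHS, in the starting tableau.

The RHS of constraint 2 is b_2 = 11.

11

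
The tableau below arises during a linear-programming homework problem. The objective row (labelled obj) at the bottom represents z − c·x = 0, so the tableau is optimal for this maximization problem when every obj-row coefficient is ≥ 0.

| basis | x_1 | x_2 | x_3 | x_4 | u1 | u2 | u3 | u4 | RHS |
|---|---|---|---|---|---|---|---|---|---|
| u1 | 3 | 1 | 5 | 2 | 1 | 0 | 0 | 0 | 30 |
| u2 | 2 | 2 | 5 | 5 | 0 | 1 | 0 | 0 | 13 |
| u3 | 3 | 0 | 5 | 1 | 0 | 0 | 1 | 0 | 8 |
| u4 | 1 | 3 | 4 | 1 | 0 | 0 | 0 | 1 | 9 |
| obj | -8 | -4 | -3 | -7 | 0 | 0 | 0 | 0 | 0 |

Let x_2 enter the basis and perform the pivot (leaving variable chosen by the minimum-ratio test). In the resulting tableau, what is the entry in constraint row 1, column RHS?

27

Ratio test on column x_2 — row 1: 30/1 = 30; row 2: 13/2 = 13/2; row 3: entry 0 ≤ 0; row 4: 9/3 = 3. Minimum is 3 at row 4 (u4 leaves); pivot element 3.
Divide row 4 by 3; eliminate column x_2 from the other rows.
Row 1 update in column RHS: 30 − 1·3 = 27.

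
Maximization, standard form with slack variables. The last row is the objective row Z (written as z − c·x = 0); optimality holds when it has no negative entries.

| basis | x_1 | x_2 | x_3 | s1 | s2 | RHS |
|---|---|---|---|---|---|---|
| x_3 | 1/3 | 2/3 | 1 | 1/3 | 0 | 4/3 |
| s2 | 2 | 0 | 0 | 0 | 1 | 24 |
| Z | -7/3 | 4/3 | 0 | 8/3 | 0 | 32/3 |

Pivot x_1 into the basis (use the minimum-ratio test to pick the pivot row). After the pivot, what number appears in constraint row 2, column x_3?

-6

Ratio test on column x_1 — row 1: (4/3)/(1/3) = 4; row 2: 24/2 = 12. Minimum is 4 at row 1 (x_3 leaves); pivot element 1/3.
Divide row 1 by 1/3; eliminate column x_1 from the other rows.
Row 2 update in column x_3: 0 − 2·3 = -6.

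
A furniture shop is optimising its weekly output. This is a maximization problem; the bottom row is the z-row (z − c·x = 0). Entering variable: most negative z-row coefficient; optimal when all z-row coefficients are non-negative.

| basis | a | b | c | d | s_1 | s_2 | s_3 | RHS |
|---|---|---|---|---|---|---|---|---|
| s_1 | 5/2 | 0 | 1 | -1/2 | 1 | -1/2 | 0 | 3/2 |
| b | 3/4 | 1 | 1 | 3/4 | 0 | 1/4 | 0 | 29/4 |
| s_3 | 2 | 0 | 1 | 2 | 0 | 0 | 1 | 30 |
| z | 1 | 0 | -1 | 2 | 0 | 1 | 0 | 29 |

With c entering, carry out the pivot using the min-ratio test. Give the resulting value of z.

Ratio test on column c — row 1: (3/2)/1 = 3/2; row 2: (29/4)/1 = 29/4; row 3: 30/1 = 30. Minimum is 3/2 at row 1 (s_1 leaves); pivot element 1.
Pivot on row 1; the z-row RHS becomes 29 − (-1)·(3/2) = 61/2.

61/2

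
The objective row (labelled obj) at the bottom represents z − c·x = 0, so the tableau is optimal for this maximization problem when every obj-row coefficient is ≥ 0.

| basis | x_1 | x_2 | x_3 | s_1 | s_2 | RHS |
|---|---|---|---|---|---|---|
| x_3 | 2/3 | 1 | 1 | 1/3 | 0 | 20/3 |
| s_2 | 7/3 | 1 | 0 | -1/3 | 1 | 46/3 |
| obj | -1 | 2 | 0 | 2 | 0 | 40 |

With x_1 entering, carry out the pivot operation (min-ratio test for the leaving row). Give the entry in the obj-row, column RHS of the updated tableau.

326/7

Ratio test on column x_1 — row 1: (20/3)/(2/3) = 10; row 2: (46/3)/(7/3) = 46/7. Minimum is 46/7 at row 2 (s_2 leaves); pivot element 7/3.
Divide row 2 by 7/3; eliminate column x_1 from the other rows.
obj-row update in column RHS: 40 − (-1)·(46/7) = 326/7.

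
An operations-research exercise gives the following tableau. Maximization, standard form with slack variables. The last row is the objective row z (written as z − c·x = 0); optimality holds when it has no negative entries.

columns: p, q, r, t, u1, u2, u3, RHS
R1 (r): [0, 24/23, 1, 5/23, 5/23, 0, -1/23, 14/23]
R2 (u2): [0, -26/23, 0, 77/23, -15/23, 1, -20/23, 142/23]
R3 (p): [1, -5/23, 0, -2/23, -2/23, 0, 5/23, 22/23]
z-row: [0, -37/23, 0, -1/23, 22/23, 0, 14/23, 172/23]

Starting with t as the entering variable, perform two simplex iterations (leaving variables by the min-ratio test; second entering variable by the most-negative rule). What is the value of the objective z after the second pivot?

338/43

Ratio test on column t — row 1: (14/23)/(5/23) = 14/5; row 2: (142/23)/(77/23) = 142/77; row 3: entry -2/23 ≤ 0. Minimum is 142/77 at row 2 (u2 leaves); pivot element 77/23.
Pivot on row 2; the z-row RHS becomes 172/23 − (-1/23)·(142/77) = 582/77.
Next entering variable (most negative z-row entry -125/77): q.
Ratio test on column q — row 1: (16/77)/(86/77) = 8/43; row 2: entry -26/77 ≤ 0; row 3: entry -19/77 ≤ 0. Minimum is 8/43 at row 1 (r leaves); pivot element 86/77.
After the second pivot the z-row RHS is 582/77 − (-125/77)·(8/43) = 338/43.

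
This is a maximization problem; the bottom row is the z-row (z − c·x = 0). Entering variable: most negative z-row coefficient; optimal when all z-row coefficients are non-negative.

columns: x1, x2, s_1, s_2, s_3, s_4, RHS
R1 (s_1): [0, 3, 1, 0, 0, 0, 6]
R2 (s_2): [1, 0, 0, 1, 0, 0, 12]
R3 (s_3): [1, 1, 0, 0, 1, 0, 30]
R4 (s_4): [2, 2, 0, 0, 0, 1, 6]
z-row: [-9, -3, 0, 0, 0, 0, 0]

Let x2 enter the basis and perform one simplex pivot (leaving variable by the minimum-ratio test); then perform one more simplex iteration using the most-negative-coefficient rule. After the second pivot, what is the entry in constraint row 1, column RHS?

2

Ratio test on column x2 — row 1: 6/3 = 2; row 2: entry 0 ≤ 0; row 3: 30/1 = 30; row 4: 6/2 = 3. Minimum is 2 at row 1 (s_1 leaves); pivot element 3.
Divide row 1 by 3; eliminate column x2 from the other rows.
Second iteration: most negative z-row entry is -9 in column x1, so x1 enters.
Ratio test on column x1 — row 1: entry 0 ≤ 0; row 2: 12/1 = 12; row 3: 28/1 = 28; row 4: 2/2 = 1. Minimum is 1 at row 4 (s_4 leaves); pivot element 2.
Divide row 4 by 2; eliminate column x1 from the other rows.
After both pivots, the entry at constraint row 1, column RHS is 2.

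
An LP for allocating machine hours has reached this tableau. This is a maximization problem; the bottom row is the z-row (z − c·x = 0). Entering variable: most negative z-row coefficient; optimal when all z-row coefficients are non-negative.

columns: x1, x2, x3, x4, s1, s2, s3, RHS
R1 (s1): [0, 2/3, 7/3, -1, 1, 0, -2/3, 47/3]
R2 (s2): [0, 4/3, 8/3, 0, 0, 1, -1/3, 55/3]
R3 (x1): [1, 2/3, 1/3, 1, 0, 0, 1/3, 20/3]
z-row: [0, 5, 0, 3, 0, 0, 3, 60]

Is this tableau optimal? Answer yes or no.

Every z-row coefficient is ≥ 0, so the tableau is optimal.

yes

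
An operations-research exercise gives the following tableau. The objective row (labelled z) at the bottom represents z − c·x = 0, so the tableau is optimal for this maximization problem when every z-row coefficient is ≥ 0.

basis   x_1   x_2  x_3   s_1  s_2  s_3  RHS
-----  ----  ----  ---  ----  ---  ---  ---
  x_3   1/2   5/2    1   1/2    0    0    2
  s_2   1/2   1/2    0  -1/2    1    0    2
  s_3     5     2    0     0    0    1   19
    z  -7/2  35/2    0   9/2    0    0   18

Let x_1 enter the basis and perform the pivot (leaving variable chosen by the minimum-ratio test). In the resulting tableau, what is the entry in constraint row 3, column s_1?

Ratio test on column x_1 — row 1: 2/(1/2) = 4; row 2: 2/(1/2) = 4; row 3: 19/5 = 19/5. Minimum is 19/5 at row 3 (s_3 leaves); pivot element 5.
Divide row 3 by 5; eliminate column x_1 from the other rows.
In the new row 3, the s_1 entry is the old entry divided by the pivot: 0/5 = 0.

0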